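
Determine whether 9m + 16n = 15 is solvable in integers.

Step 1: Compute gcd(9, 16).
gcd(9, 16) = 1

Step 2: Check divisibility.
Does 1 divide 15? 15 = 1 x 15, so yes.

By the theorem on linear Diophantine equations, 9m + 16n = 15 has integer solutions if and only if gcd(9, 16) divides 15. Since 1 | 15, solutions exist.

Yes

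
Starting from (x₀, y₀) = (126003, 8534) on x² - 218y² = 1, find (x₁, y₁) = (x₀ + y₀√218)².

Solutions to x² - Dy² = 1 are generated by powers of (x₀ + y₀√D).
The next solution satisfies x₁ + y₁√218 = (x₀ + y₀√218)², giving:
x₁ = x₀² + 218y₀² = 126003² + 218·8534² = 15876756009 + 15876756008 = 31753512017
y₁ = 2x₀y₀ = 2·126003·8534 = 2150619204

Verify: 31753512017² - 218·2150619204² = 1008285525413763408289 - 1008285525413763408288 = 1 ✓

x = 31753512017, y = 2150619204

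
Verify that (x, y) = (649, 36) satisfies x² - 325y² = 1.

Compute x² = 649² = 421201
Compute 325y² = 325·36² = 325·1296 = 421200
x² - 325y² = 421201 - 421200 = 1
Since this equals 1, (649, 36) is a solution.

Yes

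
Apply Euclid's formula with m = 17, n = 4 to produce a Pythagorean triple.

a = m² - n² = 17² - 4² = 289 - 16 = 273
b = 2mn = 2·17·4 = 136
c = m² + n² = 289 + 16 = 305
Verify: 273² + 136² = 74529 + 18496 = 93025 = 305² ✓

(273, 136, 305)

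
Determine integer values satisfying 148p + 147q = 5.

Step 1: Check solvability.
gcd(148, 147) = 1
Since 1 divides 5, solutions exist.

Step 2: Apply extended Euclidean algorithm to find gcd.
We find integers such that 148*x0 + 147*y0 = 1

Step 3: Scale the particular solution.
Multiply by 5/1 = 5:
p = 5, q = -5

Step 4: Verify.
148*(5) + 147*(-5) = 5 = 5 ✓

p = 5, q = -5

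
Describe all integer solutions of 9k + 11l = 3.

Step 1: Compute gcd(9, 11) = 1.
Since 1 divides 3, solutions exist.

Step 2: Find a particular solution using extended Euclidean algorithm.
We get k₀ = 15, l₀ = -12.
Check: 9*15 + 11*-12 = 3 = 3 ✓

Step 3: Write the general solution.
k = 15 + (11/1)t = 15 + 11t
l = -12 - (9/1)t = -12 - 9t
for any integer t.

k = 15 + 11t, l = -12 - 9t for integer t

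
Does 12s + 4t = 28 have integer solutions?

Step 1: Compute gcd(12, 4).
gcd(12, 4) = 4

Step 2: Check divisibility.
Does 4 divide 28? 28 = 4 x 7, so yes.

By the theorem on linear Diophantine equations, 12s + 4t = 28 has integer solutions if and only if gcd(12, 4) divides 28. Since 4 | 28, solutions exist.

Yes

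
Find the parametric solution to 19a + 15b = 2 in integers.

Step 1: Compute gcd(19, 15) = 1.
Since 1 divides 2, solutions exist.

Step 2: Find a particular solution using extended Euclidean algorithm.
We get a₀ = 8, b₀ = -10.
Check: 19*8 + 15*-10 = 2 = 2 ✓

Step 3: Write the general solution.
a = 8 + (15/1)t = 8 + 15t
b = -10 - (19/1)t = -10 - 19t
for any integer t.

a = 8 + 15t, b = -10 - 19t for integer t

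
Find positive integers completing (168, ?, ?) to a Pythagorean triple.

We need the other leg and hypotenuse such that 168² + x² = c².
Take x = 1760, c = 1768: 168² + 1760² = 28224 + 3097600 = 3125824 = 1768² ✓
Triple: (168, 1760, 1768)

(168, 1760, 1768)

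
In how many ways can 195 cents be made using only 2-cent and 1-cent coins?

We need non-negative integers (x, y) with 2x + 1y = 195.
For each x from 0 to 97, check if (195 - 2x) is a non-negative multiple of 1.
Solutions (x, y): (0,195), (1,193), (2,191), (3,189), ...
Count: 98

98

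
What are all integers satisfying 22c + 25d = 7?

Step 1: Compute gcd(22, 25) = 1.
Since 1 divides 7, solutions exist.

Step 2: Find a particular solution using extended Euclidean algorithm.
We get c₀ = 56, d₀ = -49.
Check: 22*56 + 25*-49 = 7 = 7 ✓

Step 3: Write the general solution.
c = 56 + (25/1)t = 56 + 25t
d = -49 - (22/1)t = -49 - 22t
for any integer t.

c = 56 + 25t, d = -49 - 22t for integer t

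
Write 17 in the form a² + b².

We need to find integers a, b > 0 such that a² + b² = 17.
Trying a = 1: b² = 17 - 1² = 17 - 1 = 16
b = 4
Check: 1² + 4² = 1 + 16 = 17 ✓

17 = 1² + 4²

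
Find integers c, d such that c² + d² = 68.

We need to find integers c, d > 0 such that c² + d² = 68.
Trying c = 2: d² = 68 - 2² = 68 - 4 = 64
d = 8
Check: 2² + 8² = 4 + 64 = 68 ✓

68 = 2² + 8²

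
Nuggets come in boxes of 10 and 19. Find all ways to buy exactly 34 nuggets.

We need non-negative integers (x, y) with 10x + 19y = 34.
For each x in 0..3, check if 34 - 10x is a non-negative multiple of 19.
No x yields an integer y ≥ 0.

No solution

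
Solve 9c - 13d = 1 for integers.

Step 1: Check solvability.
gcd(9, 13) = 1
Since 1 divides 1, solutions exist.

Step 2: Apply extended Euclidean algorithm to find gcd.
We find integers such that 9*x0 + 13*y0 = 1

Step 3: Scale the particular solution.
Multiply by 1/1 = 1:
c = 3, d = 2

Step 4: Verify.
9*(3) - 13*(2) = 1 = 1 ✓

c = 3, d = 2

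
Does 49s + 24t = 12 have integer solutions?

Step 1: Compute gcd(49, 24).
gcd(49, 24) = 1

Step 2: Check divisibility.
Does 1 divide 12? 12 = 1 x 12, so yes.

By the theorem on linear Diophantine equations, 49s + 24t = 12 has integer solutions if and only if gcd(49, 24) divides 12. Since 1 | 12, solutions exist.

Yes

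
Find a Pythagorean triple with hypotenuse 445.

We need a² + b² = 445² = 198025.
Trying: 437² + 84² = 190969 + 7056 = 198025 ✓

(437, 84, 445)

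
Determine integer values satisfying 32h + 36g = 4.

Step 1: Check solvability.
gcd(32, 36) = 4
Since 4 divides 4, solutions exist.

Step 2: Apply extended Euclidean algorithm to find gcd.
We find integers such that 32*x0 + 36*y0 = 4

Step 3: Scale the particular solution.
Multiply by 4/4 = 1:
h = -1, g = 1

Step 4: Verify.
32*(-1) + 36*(1) = 4 = 4 ✓

h = -1, g = 1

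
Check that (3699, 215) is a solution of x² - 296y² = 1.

Compute x² = 3699² = 13682601
Compute 296y² = 296·215² = 296·46225 = 13682600
x² - 296y² = 13682601 - 13682600 = 1
Since this equals 1, (3699, 215) is a solution.

Yes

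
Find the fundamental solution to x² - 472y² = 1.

We seek the smallest positive integers (x, y) with x² - 472y² = 1, i.e., x² = 472y² + 1.
Try successive y values:
y = 1: x² = 472·1² + 1 = 473, not a perfect square
y = 2: x² = 472·2² + 1 = 1889, not a perfect square
y = 3: x² = 472·3² + 1 = 4249, not a perfect square
... continuing the search (or via continued fractions) ...
y = 14127: x² = 472·14127² + 1 = 94198044889, x = 306917 ✓

Verify: 306917² - 472·14127² = 94198044889 - 94198044888 = 1 ✓

x = 306917, y = 14127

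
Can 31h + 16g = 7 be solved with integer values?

Step 1: Compute gcd(31, 16).
gcd(31, 16) = 1

Step 2: Check divisibility.
Does 1 divide 7? 7 = 1 x 7, so yes.

By the theorem on linear Diophantine equations, 31h + 16g = 7 has integer solutions if and only if gcd(31, 16) divides 7. Since 1 | 7, solutions exist.

Yes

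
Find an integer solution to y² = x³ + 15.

Try small integer x values and check whether x³ + 15 is a perfect square.
x = 1: x³ + 15 = 1³ + 15 = 1 + 15 = 16
Is 16 a perfect square? 4² = 16 ✓
So (x, y) = (1, 4) is a solution.

x = 1, y = 4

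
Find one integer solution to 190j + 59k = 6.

Step 1: Check solvability.
gcd(190, 59) = 1
Since 1 divides 6, solutions exist.

Step 2: Apply extended Euclidean algorithm to find gcd.
We find integers such that 190*x0 + 59*y0 = 1

Step 3: Scale the particular solution.
Multiply by 6/1 = 6:
j = -54, k = 174

Step 4: Verify.
190*(-54) + 59*(174) = 6 = 6 ✓

j = -54, k = 174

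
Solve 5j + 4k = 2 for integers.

Step 1: Check solvability.
gcd(5, 4) = 1
Since 1 divides 2, solutions exist.

Step 2: Apply extended Euclidean algorithm to find gcd.
We find integers such that 5*x0 + 4*y0 = 1

Step 3: Scale the particular solution.
Multiply by 2/1 = 2:
j = 2, k = -2

Step 4: Verify.
5*(2) + 4*(-2) = 2 = 2 ✓

j = 2, k = -2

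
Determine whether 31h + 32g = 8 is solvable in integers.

Step 1: Compute gcd(31, 32).
gcd(31, 32) = 1

Step 2: Check divisibility.
Does 1 divide 8? 8 = 1 x 8, so yes.

By the theorem on linear Diophantine equations, 31h + 32g = 8 has integer solutions if and only if gcd(31, 32) divides 8. Since 1 | 8, solutions exist.

Yes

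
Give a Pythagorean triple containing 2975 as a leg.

We need the other leg and hypotenuse such that 2975² + x² = c².
Take x = 1176, c = 3199: 2975² + 1176² = 8850625 + 1382976 = 10233601 = 3199² ✓
Triple: (2975, 1176, 3199)

(2975, 1176, 3199)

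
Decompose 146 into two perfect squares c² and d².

We need to find integers c, d > 0 such that c² + d² = 146.
Trying c = 5: d² = 146 - 5² = 146 - 25 = 121
d = 11
Check: 5² + 11² = 25 + 121 = 146 ✓

146 = 5² + 11²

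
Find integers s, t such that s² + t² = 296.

We need to find integers s, t > 0 such that s² + t² = 296.
Trying s = 10: t² = 296 - 10² = 296 - 100 = 196
t = 14
Check: 10² + 14² = 100 + 196 = 296 ✓

296 = 10² + 14²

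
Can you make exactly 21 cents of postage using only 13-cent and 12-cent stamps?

We need non-negative x, y with 13x + 12y = 21.
gcd(13, 12) = 1 divides 21, so integer solutions exist, but checking x = 0..1 shows none with y ≥ 0.
So 21 cannot be made with non-negative stamp counts.

No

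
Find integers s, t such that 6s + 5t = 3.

Step 1: Check solvability.
gcd(6, 5) = 1
Since 1 divides 3, solutions exist.

Step 2: Apply extended Euclidean algorithm to find gcd.
We find integers such that 6*x0 + 5*y0 = 1

Step 3: Scale the particular solution.
Multiply by 3/1 = 3:
s = 3, t = -3

Step 4: Verify.
6*(3) + 5*(-3) = 3 = 3 ✓

s = 3, t = -3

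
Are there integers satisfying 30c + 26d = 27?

Step 1: Compute gcd(30, 26).
gcd(30, 26) = 2

Step 2: Check divisibility.
Does 2 divide 27? 27 = 2 x 13 + 1, so no.

By the theorem on linear Diophantine equations, 30c + 26d = 27 has integer solutions if and only if gcd(30, 26) divides 27. Since 2 does not divide 27, no solutions exist.

No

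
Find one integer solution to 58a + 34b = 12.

Step 1: Check solvability.
gcd(58, 34) = 2
Since 2 divides 12, solutions exist.

Step 2: Apply extended Euclidean algorithm to find gcd.
We find integers such that 58*x0 + 34*y0 = 2

Step 3: Scale the particular solution.
Multiply by 12/2 = 6:
a = -42, b = 72

Step 4: Verify.
58*(-42) + 34*(72) = 12 = 12 ✓

a = -42, b = 72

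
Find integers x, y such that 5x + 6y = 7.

Step 1: Check solvability.
gcd(5, 6) = 1
Since 1 divides 7, solutions exist.

Step 2: Apply extended Euclidean algorithm to find gcd.
We find integers such that 5*x0 + 6*y0 = 1

Step 3: Scale the particular solution.
Multiply by 7/1 = 7:
x = -7, y = 7

Step 4: Verify.
5*(-7) + 6*(7) = 7 = 7 ✓

x = -7, y = 7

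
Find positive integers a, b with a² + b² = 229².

We need a² + b² = 229² = 52441.
Trying: 221² + 60² = 48841 + 3600 = 52441 ✓

(221, 60, 229)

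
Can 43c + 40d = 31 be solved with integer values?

Step 1: Compute gcd(43, 40).
gcd(43, 40) = 1

Step 2: Check divisibility.
Does 1 divide 31? 31 = 1 x 31, so yes.

By the theorem on linear Diophantine equations, 43c + 40d = 31 has integer solutions if and only if gcd(43, 40) divides 31. Since 1 | 31, solutions exist.

Yes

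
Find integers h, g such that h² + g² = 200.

We need to find integers h, g > 0 such that h² + g² = 200.
Trying h = 2: g² = 200 - 2² = 200 - 4 = 196
g = 14
Check: 2² + 14² = 4 + 196 = 200 ✓

200 = 2² + 14²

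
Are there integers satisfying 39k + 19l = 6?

Step 1: Compute gcd(39, 19).
gcd(39, 19) = 1

Step 2: Check divisibility.
Does 1 divide 6? 6 = 1 x 6, so yes.

By the theorem on linear Diophantine equations, 39k + 19l = 6 has integer solutions if and only if gcd(39, 19) divides 6. Since 1 | 6, solutions exist.

Yes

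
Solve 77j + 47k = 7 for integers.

Step 1: Check solvability.
gcd(77, 47) = 1
Since 1 divides 7, solutions exist.

Step 2: Apply extended Euclidean algorithm to find gcd.
We find integers such that 77*x0 + 47*y0 = 1

Step 3: Scale the particular solution.
Multiply by 7/1 = 7:
j = 77, k = -126

Step 4: Verify.
77*(77) + 47*(-126) = 7 = 7 ✓

j = 77, k = -126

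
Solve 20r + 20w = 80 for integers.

Step 1: Check solvability.
gcd(20, 20) = 20
Since 20 divides 80, solutions exist.

Step 2: Apply extended Euclidean algorithm to find gcd.
We find integers such that 20*x0 + 20*y0 = 20

Step 3: Scale the particular solution.
Multiply by 80/20 = 4:
r = 0, w = 4

Step 4: Verify.
20*(0) + 20*(4) = 80 = 80 ✓

r = 0, w = 4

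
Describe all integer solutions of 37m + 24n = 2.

Step 1: Compute gcd(37, 24) = 1.
Since 1 divides 2, solutions exist.

Step 2: Find a particular solution using extended Euclidean algorithm.
We get m₀ = -22, n₀ = 34.
Check: 37*-22 + 24*34 = 2 = 2 ✓

Step 3: Write the general solution.
m = -22 + (24/1)t = -22 + 24t
n = 34 - (37/1)t = 34 - 37t
for any integer t.

m = -22 + 24t, n = 34 - 37t for integer t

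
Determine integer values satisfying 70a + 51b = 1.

Step 1: Check solvability.
gcd(70, 51) = 1
Since 1 divides 1, solutions exist.

Step 2: Apply extended Euclidean algorithm to find gcd.
We find integers such that 70*x0 + 51*y0 = 1

Step 3: Scale the particular solution.
Multiply by 1/1 = 1:
a = -8, b = 11

Step 4: Verify.
70*(-8) + 51*(11) = 1 = 1 ✓

a = -8, b = 11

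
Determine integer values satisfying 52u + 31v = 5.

Step 1: Check solvability.
gcd(52, 31) = 1
Since 1 divides 5, solutions exist.

Step 2: Apply extended Euclidean algorithm to find gcd.
We find integers such that 52*x0 + 31*y0 = 1

Step 3: Scale the particular solution.
Multiply by 5/1 = 5:
u = 15, v = -25

Step 4: Verify.
52*(15) + 31*(-25) = 5 = 5 ✓

u = 15, v = -25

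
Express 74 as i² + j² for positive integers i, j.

We need to find integers i, j > 0 such that i² + j² = 74.
Trying i = 5: j² = 74 - 5² = 74 - 25 = 49
j = 7
Check: 5² + 7² = 25 + 49 = 74 ✓

74 = 5² + 7²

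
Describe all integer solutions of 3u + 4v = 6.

Step 1: Compute gcd(3, 4) = 1.
Since 1 divides 6, solutions exist.

Step 2: Find a particular solution using extended Euclidean algorithm.
We get u₀ = -6, v₀ = 6.
Check: 3*-6 + 4*6 = 6 = 6 ✓

Step 3: Write the general solution.
u = -6 + (4/1)t = -6 + 4t
v = 6 - (3/1)t = 6 - 3t
for any integer t.

u = -6 + 4t, v = 6 - 3t for integer t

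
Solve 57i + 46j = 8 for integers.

Step 1: Check solvability.
gcd(57, 46) = 1
Since 1 divides 8, solutions exist.

Step 2: Apply extended Euclidean algorithm to find gcd.
We find integers such that 57*x0 + 46*y0 = 1

Step 3: Scale the particular solution.
Multiply by 8/1 = 8:
i = 168, j = -208

Step 4: Verify.
57*(168) + 46*(-208) = 8 = 8 ✓

i = 168, j = -208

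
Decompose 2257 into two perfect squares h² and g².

We need to find integers h, g > 0 such that h² + g² = 2257.
Trying h = 24: g² = 2257 - 24² = 2257 - 576 = 1681
g = 41
Check: 24² + 41² = 576 + 1681 = 2257 ✓

2257 = 24² + 41²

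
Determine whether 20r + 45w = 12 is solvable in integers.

Step 1: Compute gcd(20, 45).
gcd(20, 45) = 5

Step 2: Check divisibility.
Does 5 divide 12? 12 = 5 x 2 + 2, so no.

By the theorem on linear Diophantine equations, 20r + 45w = 12 has integer solutions if and only if gcd(20, 45) divides 12. Since 5 does not divide 12, no solutions exist.

No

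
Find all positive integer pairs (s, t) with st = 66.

The positive divisors of 66 are: 1, 2, 3, 6, 11, 22, 33, 66.
Each divisor d gives the pair (d, 66/d):
(1, 66), (2, 33), (3, 22), (6, 11), (11, 6), (22, 3), (33, 2), (66, 1)

(1, 66), (2, 33), (3, 22), (6, 11), (11, 6), (22, 3), (33, 2), (66, 1)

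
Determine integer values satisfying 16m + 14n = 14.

Step 1: Check solvability.
gcd(16, 14) = 2
Since 2 divides 14, solutions exist.

Step 2: Apply extended Euclidean algorithm to find gcd.
We find integers such that 16*x0 + 14*y0 = 2

Step 3: Scale the particular solution.
Multiply by 14/2 = 7:
m = 7, n = -7

Step 4: Verify.
16*(7) + 14*(-7) = 14 = 14 ✓

m = 7, n = -7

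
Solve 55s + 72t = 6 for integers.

Step 1: Check solvability.
gcd(55, 72) = 1
Since 1 divides 6, solutions exist.

Step 2: Apply extended Euclidean algorithm to find gcd.
We find integers such that 55*x0 + 72*y0 = 1

Step 3: Scale the particular solution.
Multiply by 6/1 = 6:
s = -102, t = 78

Step 4: Verify.
55*(-102) + 72*(78) = 6 = 6 ✓

s = -102, t = 78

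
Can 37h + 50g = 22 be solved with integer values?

Step 1: Compute gcd(37, 50).
gcd(37, 50) = 1

Step 2: Check divisibility.
Does 1 divide 22? 22 = 1 x 22, so yes.

By the theorem on linear Diophantine equations, 37h + 50g = 22 has integer solutions if and only if gcd(37, 50) divides 22. Since 1 | 22, solutions exist.

Yes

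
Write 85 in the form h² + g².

We need to find integers h, g > 0 such that h² + g² = 85.
Trying h = 2: g² = 85 - 2² = 85 - 4 = 81
g = 9
Check: 2² + 9² = 4 + 81 = 85 ✓

85 = 2² + 9²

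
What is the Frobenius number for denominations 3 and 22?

For two coprime denominations a and b, the Frobenius number (largest value not representable as a non-negative combination) is ab - a - b.
Here gcd(3, 22) = 1, so they are coprime.
F(3, 22) = 3·22 - 3 - 22 = 66 - 25 = 41

41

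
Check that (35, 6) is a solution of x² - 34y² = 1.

Compute x² = 35² = 1225
Compute 34y² = 34·6² = 34·36 = 1224
x² - 34y² = 1225 - 1224 = 1
Since this equals 1, (35, 6) is a solution.

Yes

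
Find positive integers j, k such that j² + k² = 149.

Search for j with 149 - j² a perfect square.
j = 7: 149 - 7² = 149 - 49 = 100 = 10² ✓
So j = 7, k = 10.

j = 7, k = 10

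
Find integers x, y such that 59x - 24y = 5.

Step 1: Check solvability.
gcd(59, 24) = 1
Since 1 divides 5, solutions exist.

Step 2: Apply extended Euclidean algorithm to find gcd.
We find integers such that 59*x0 + 24*y0 = 1

Step 3: Scale the particular solution.
Multiply by 5/1 = 5:
x = 55, y = 135

Step 4: Verify.
59*(55) - 24*(135) = 5 = 5 ✓

x = 55, y = 135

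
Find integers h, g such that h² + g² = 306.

We need to find integers h, g > 0 such that h² + g² = 306.
Trying h = 9: g² = 306 - 9² = 306 - 81 = 225
g = 15
Check: 9² + 15² = 81 + 225 = 306 ✓

306 = 9² + 15²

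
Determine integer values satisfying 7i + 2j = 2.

Step 1: Check solvability.
gcd(7, 2) = 1
Since 1 divides 2, solutions exist.

Step 2: Apply extended Euclidean algorithm to find gcd.
We find integers such that 7*x0 + 2*y0 = 1

Step 3: Scale the particular solution.
Multiply by 2/1 = 2:
i = 2, j = -6

Step 4: Verify.
7*(2) + 2*(-6) = 2 = 2 ✓

i = 2, j = -6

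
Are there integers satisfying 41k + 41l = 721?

Step 1: Compute gcd(41, 41).
gcd(41, 41) = 41

Step 2: Check divisibility.
Does 41 divide 721? 721 = 41 x 17 + 24, so no.

By the theorem on linear Diophantine equations, 41k + 41l = 721 has integer solutions if and only if gcd(41, 41) divides 721. Since 41 does not divide 721, no solutions exist.

No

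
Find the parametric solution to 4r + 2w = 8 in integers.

Step 1: Compute gcd(4, 2) = 2.
Since 2 divides 8, solutions exist.

Step 2: Find a particular solution using extended Euclidean algorithm.
We get r₀ = 0, w₀ = 4.
Check: 4*0 + 2*4 = 8 = 8 ✓

Step 3: Write the general solution.
r = 0 + (2/2)t = 0 + 1t
w = 4 - (4/2)t = 4 - 2t
for any integer t.

r = 0 + 1t, w = 4 - 2t for integer t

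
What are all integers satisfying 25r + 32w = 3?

Step 1: Compute gcd(25, 32) = 1.
Since 1 divides 3, solutions exist.

Step 2: Find a particular solution using extended Euclidean algorithm.
We get r₀ = 27, w₀ = -21.
Check: 25*27 + 32*-21 = 3 = 3 ✓

Step 3: Write the general solution.
r = 27 + (32/1)t = 27 + 32t
w = -21 - (25/1)t = -21 - 25t
for any integer t.

r = 27 + 32t, w = -21 - 25t for integer t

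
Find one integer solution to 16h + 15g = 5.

Step 1: Check solvability.
gcd(16, 15) = 1
Since 1 divides 5, solutions exist.

Step 2: Apply extended Euclidean algorithm to find gcd.
We find integers such that 16*x0 + 15*y0 = 1

Step 3: Scale the particular solution.
Multiply by 5/1 = 5:
h = 5, g = -5

Step 4: Verify.
16*(5) + 15*(-5) = 5 = 5 ✓

h = 5, g = -5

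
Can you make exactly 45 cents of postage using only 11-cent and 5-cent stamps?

We need non-negative x, y with 11x + 5y = 45.
gcd(11, 5) = 1 divides 45, so integer solutions exist.
Search for a non-negative one: x = 0 gives 5y = 45 - 0 = 45, so y = 9.
Check: 11·0 + 5·9 = 45 ✓

Yes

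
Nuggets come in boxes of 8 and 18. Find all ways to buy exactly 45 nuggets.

We need non-negative integers (x, y) with 8x + 18y = 45.
For each x in 0..5, check if 45 - 8x is a non-negative multiple of 18.
No x yields an integer y ≥ 0.

No solution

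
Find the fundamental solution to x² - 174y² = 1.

We seek the smallest positive integers (x, y) with x² - 174y² = 1, i.e., x² = 174y² + 1.
Try successive y values:
y = 1: x² = 174·1² + 1 = 175, not a perfect square
y = 2: x² = 174·2² + 1 = 697, not a perfect square
y = 3: x² = 174·3² + 1 = 1567, not a perfect square
... continuing the search (or via continued fractions) ...
y = 110: x² = 174·110² + 1 = 2105401, x = 1451 ✓

Verify: 1451² - 174·110² = 2105401 - 2105400 = 1 ✓

x = 1451, y = 110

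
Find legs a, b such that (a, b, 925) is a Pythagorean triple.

We need a² + b² = 925² = 855625.
Trying: 765² + 520² = 585225 + 270400 = 855625 ✓

(765, 520, 925)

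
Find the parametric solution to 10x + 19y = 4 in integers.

Step 1: Compute gcd(10, 19) = 1.
Since 1 divides 4, solutions exist.

Step 2: Find a particular solution using extended Euclidean algorithm.
We get x₀ = 8, y₀ = -4.
Check: 10*8 + 19*-4 = 4 = 4 ✓

Step 3: Write the general solution.
x = 8 + (19/1)t = 8 + 19t
y = -4 - (10/1)t = -4 - 10t
for any integer t.

x = 8 + 19t, y = -4 - 10t for integer t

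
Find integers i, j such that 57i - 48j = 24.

Step 1: Check solvability.
gcd(57, 48) = 3
Since 3 divides 24, solutions exist.

Step 2: Apply extended Euclidean algorithm to find gcd.
We find integers such that 57*x0 + 48*y0 = 3

Step 3: Scale the particular solution.
Multiply by 24/3 = 8:
i = -40, j = -48

Step 4: Verify.
57*(-40) - 48*(-48) = 24 = 24 ✓

i = -40, j = -48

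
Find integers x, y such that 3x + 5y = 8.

Step 1: Check solvability.
gcd(3, 5) = 1
Since 1 divides 8, solutions exist.

Step 2: Apply extended Euclidean algorithm to find gcd.
We find integers such that 3*x0 + 5*y0 = 1

Step 3: Scale the particular solution.
Multiply by 8/1 = 8:
x = 16, y = -8

Step 4: Verify.
3*(16) + 5*(-8) = 8 = 8 ✓

x = 16, y = -8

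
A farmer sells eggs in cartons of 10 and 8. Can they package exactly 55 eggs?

We need non-negative a, b with 10a + 8b = 55.
gcd(10, 8) = 2, and 2 does not divide 55.
No integer solutions exist.

No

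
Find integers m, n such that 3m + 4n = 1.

Step 1: Check solvability.
gcd(3, 4) = 1
Since 1 divides 1, solutions exist.

Step 2: Apply extended Euclidean algorithm to find gcd.
We find integers such that 3*x0 + 4*y0 = 1

Step 3: Scale the particular solution.
Multiply by 1/1 = 1:
m = -1, n = 1

Step 4: Verify.
3*(-1) + 4*(1) = 1 = 1 ✓

m = -1, n = 1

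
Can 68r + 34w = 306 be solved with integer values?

Step 1: Compute gcd(68, 34).
gcd(68, 34) = 34

Step 2: Check divisibility.
Does 34 divide 306? 306 = 34 x 9, so yes.

By the theorem on linear Diophantine equations, 68r + 34w = 306 has integer solutions if and only if gcd(68, 34) divides 306. Since 34 | 306, solutions exist.

Yes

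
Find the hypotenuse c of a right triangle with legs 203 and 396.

c² = a² + b² = 203² + 396² = 41209 + 156816 = 198025
c = 445

445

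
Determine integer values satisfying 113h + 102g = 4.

Step 1: Check solvability.
gcd(113, 102) = 1
Since 1 divides 4, solutions exist.

Step 2: Apply extended Euclidean algorithm to find gcd.
We find integers such that 113*x0 + 102*y0 = 1

Step 3: Scale the particular solution.
Multiply by 4/1 = 4:
h = -148, g = 164

Step 4: Verify.
113*(-148) + 102*(164) = 4 = 4 ✓

h = -148, g = 164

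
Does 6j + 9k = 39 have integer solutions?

Step 1: Compute gcd(6, 9).
gcd(6, 9) = 3

Step 2: Check divisibility.
Does 3 divide 39? 39 = 3 x 13, so yes.

By the theorem on linear Diophantine equations, 6j + 9k = 39 has integer solutions if and only if gcd(6, 9) divides 39. Since 3 | 39, solutions exist.

Yes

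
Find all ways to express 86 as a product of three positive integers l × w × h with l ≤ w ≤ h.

Iterate l from 1 to ⌊86^(1/3)⌋. For each l dividing 86, iterate w ≥ l with w dividing 86/l, and set h = 86/(l·w).
Triples found (2): (1×1×86), (1×2×43)

(1×1×86), (1×2×43)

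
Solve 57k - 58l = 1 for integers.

Step 1: Check solvability.
gcd(57, 58) = 1
Since 1 divides 1, solutions exist.

Step 2: Apply extended Euclidean algorithm to find gcd.
We find integers such that 57*x0 + 58*y0 = 1

Step 3: Scale the particular solution.
Multiply by 1/1 = 1:
k = -1, l = -1

Step 4: Verify.
57*(-1) - 58*(-1) = 1 = 1 ✓

k = -1, l = -1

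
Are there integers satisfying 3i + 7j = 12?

Step 1: Compute gcd(3, 7).
gcd(3, 7) = 1

Step 2: Check divisibility.
Does 1 divide 12? 12 = 1 x 12, so yes.

By the theorem on linear Diophantine equations, 3i + 7j = 12 has integer solutions if and only if gcd(3, 7) divides 12. Since 1 | 12, solutions exist.

Yes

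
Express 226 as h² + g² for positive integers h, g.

We need to find integers h, g > 0 such that h² + g² = 226.
Trying h = 1: g² = 226 - 1² = 226 - 1 = 225
g = 15
Check: 1² + 15² = 1 + 225 = 226 ✓

226 = 1² + 15²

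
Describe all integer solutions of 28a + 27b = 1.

Step 1: Compute gcd(28, 27) = 1.
Since 1 divides 1, solutions exist.

Step 2: Find a particular solution using extended Euclidean algorithm.
We get a₀ = 1, b₀ = -1.
Check: 28*1 + 27*-1 = 1 = 1 ✓

Step 3: Write the general solution.
a = 1 + (27/1)t = 1 + 27t
b = -1 - (28/1)t = -1 - 28t
for any integer t.

a = 1 + 27t, b = -1 - 28t for integer t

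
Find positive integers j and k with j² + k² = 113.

We need to find integers j, k > 0 such that j² + k² = 113.
Trying j = 7: k² = 113 - 7² = 113 - 49 = 64
k = 8
Check: 7² + 8² = 49 + 64 = 113 ✓

113 = 7² + 8²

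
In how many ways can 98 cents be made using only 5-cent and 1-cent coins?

We need non-negative integers (x, y) with 5x + 1y = 98.
For each x from 0 to 19, check if (98 - 5x) is a non-negative multiple of 1.
Solutions (x, y): (0,98), (1,93), (2,88), (3,83), ...
Count: 20

20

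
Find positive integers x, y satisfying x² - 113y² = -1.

We need x² = 113y² - 1. Try successive y:
y = 1: x² = 113·1² - 1 = 112, not a perfect square
y = 2: x² = 113·2² - 1 = 451, not a perfect square
y = 3: x² = 113·3² - 1 = 1016, not a perfect square
...
y = 73: x² = 113·73² - 1 = 602176 = 776² ✓
Check: 776² - 113·73² = 602176 - 602177 = -1 ✓

x = 776, y = 73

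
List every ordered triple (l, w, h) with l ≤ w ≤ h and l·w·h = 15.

Iterate l from 1 to ⌊15^(1/3)⌋. For each l dividing 15, iterate w ≥ l with w dividing 15/l, and set h = 15/(l·w).
Triples found (2): (1×1×15), (1×3×5)

(1×1×15), (1×3×5)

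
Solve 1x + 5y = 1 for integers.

Step 1: Check solvability.
gcd(1, 5) = 1
Since 1 divides 1, solutions exist.

Step 2: Apply extended Euclidean algorithm to find gcd.
We find integers such that 1*x0 + 5*y0 = 1

Step 3: Scale the particular solution.
Multiply by 1/1 = 1:
x = 1, y = 0

Step 4: Verify.
1*(1) + 5*(0) = 1 = 1 ✓

x = 1, y = 0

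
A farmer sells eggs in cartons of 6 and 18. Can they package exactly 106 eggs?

We need non-negative a, b with 6a + 18b = 106.
gcd(6, 18) = 6, and 6 does not divide 106.
No integer solutions exist.

No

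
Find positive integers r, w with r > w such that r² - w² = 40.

Factor: r² - w² = (r+w)(r-w) = 40.
We need two factors of 40 with the same parity.
Use r+w = 20 and r-w = 2 (product 20·2 = 40).
Adding: 2r = 22, so r = 11.
Subtracting: 2w = 18, so w = 9.
Check: 11² - 9² = 121 - 81 = 40 ✓

r = 11, w = 9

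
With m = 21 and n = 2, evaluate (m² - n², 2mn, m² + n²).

a = m² - n² = 441 - 4 = 437
b = 2mn = 2·21·2 = 84
c = m² + n² = 441 + 4 = 445
Verify: 437² + 84² = 190969 + 7056 = 198025 = 445² ✓

(437, 84, 445)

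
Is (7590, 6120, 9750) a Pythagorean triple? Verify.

Compute a² + b² = 7590² + 6120² = 57608100 + 37454400 = 95062500
Compute c² = 9750² = 95062500
Since 95062500 = 95062500, confirmed.

Yes, it is a Pythagorean triple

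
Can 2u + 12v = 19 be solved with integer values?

Step 1: Compute gcd(2, 12).
gcd(2, 12) = 2

Step 2: Check divisibility.
Does 2 divide 19? 19 = 2 x 9 + 1, so no.

By the theorem on linear Diophantine equations, 2u + 12v = 19 has integer solutions if and only if gcd(2, 12) divides 19. Since 2 does not divide 19, no solutions exist.

No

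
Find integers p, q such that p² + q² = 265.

We need to find integers p, q > 0 such that p² + q² = 265.
Trying p = 3: q² = 265 - 3² = 265 - 9 = 256
q = 16
Check: 3² + 16² = 9 + 256 = 265 ✓

265 = 3² + 16²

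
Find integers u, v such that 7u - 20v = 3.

Step 1: Check solvability.
gcd(7, 20) = 1
Since 1 divides 3, solutions exist.

Step 2: Apply extended Euclidean algorithm to find gcd.
We find integers such that 7*x0 + 20*y0 = 1

Step 3: Scale the particular solution.
Multiply by 3/1 = 3:
u = 9, v = 3

Step 4: Verify.
7*(9) - 20*(3) = 3 = 3 ✓

u = 9, v = 3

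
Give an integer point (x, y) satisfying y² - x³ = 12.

Try small integer x values and check whether x³ + 12 is a perfect square.
x = -2: x³ + 12 = -2³ + 12 = -8 + 12 = 4
Is 4 a perfect square? 2² = 4 ✓
So (x, y) = (-2, -2) is a solution.

x = -2, y = -2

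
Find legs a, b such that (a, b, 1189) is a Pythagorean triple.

We need a² + b² = 1189² = 1413721.
Trying: 611² + 1020² = 373321 + 1040400 = 1413721 ✓

(611, 1020, 1189)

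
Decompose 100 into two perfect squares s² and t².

We need to find integers s, t > 0 such that s² + t² = 100.
Trying s = 6: t² = 100 - 6² = 100 - 36 = 64
t = 8
Check: 6² + 8² = 36 + 64 = 100 ✓

100 = 6² + 8²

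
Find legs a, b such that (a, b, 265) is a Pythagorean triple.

We need a² + b² = 265² = 70225.
Trying: 23² + 264² = 529 + 69696 = 70225 ✓

(23, 264, 265)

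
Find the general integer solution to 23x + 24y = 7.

Step 1: Compute gcd(23, 24) = 1.
Since 1 divides 7, solutions exist.

Step 2: Find a particular solution using extended Euclidean algorithm.
We get x₀ = -7, y₀ = 7.
Check: 23*-7 + 24*7 = 7 = 7 ✓

Step 3: Write the general solution.
x = -7 + (24/1)t = -7 + 24t
y = 7 - (23/1)t = 7 - 23t
for any integer t.

x = -7 + 24t, y = 7 - 23t for integer t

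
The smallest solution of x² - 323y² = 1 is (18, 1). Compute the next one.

Solutions to x² - Dy² = 1 are generated by powers of (x₀ + y₀√D).
The next solution satisfies x₁ + y₁√323 = (x₀ + y₀√323)², giving:
x₁ = x₀² + 323y₀² = 18² + 323·1² = 324 + 323 = 647
y₁ = 2x₀y₀ = 2·18·1 = 36

Verify: 647² - 323·36² = 418609 - 418608 = 1 ✓

x = 647, y = 36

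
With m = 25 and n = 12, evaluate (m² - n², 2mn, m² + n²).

a = m² - n² = 625 - 144 = 481
b = 2mn = 2·25·12 = 600
c = m² + n² = 625 + 144 = 769
Verify: 481² + 600² = 231361 + 360000 = 591361 = 769² ✓

(481, 600, 769)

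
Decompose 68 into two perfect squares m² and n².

We need to find integers m, n > 0 such that m² + n² = 68.
Trying m = 2: n² = 68 - 2² = 68 - 4 = 64
n = 8
Check: 2² + 8² = 4 + 64 = 68 ✓

68 = 2² + 8²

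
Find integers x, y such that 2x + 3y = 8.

Step 1: Check solvability.
gcd(2, 3) = 1
Since 1 divides 8, solutions exist.

Step 2: Apply extended Euclidean algorithm to find gcd.
We find integers such that 2*x0 + 3*y0 = 1

Step 3: Scale the particular solution.
Multiply by 8/1 = 8:
x = -8, y = 8

Step 4: Verify.
2*(-8) + 3*(8) = 8 = 8 ✓

x = -8, y = 8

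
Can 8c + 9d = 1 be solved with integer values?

Step 1: Compute gcd(8, 9).
gcd(8, 9) = 1

Step 2: Check divisibility.
Does 1 divide 1? 1 = 1 x 1, so yes.

By the theorem on linear Diophantine equations, 8c + 9d = 1 has integer solutions if and only if gcd(8, 9) divides 1. Since 1 | 1, solutions exist.

Yes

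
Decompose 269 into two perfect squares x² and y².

We need to find integers x, y > 0 such that x² + y² = 269.
Trying x = 10: y² = 269 - 10² = 269 - 100 = 169
y = 13
Check: 10² + 13² = 100 + 169 = 269 ✓

269 = 10² + 13²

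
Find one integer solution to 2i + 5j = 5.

Step 1: Check solvability.
gcd(2, 5) = 1
Since 1 divides 5, solutions exist.

Step 2: Apply extended Euclidean algorithm to find gcd.
We find integers such that 2*x0 + 5*y0 = 1

Step 3: Scale the particular solution.
Multiply by 5/1 = 5:
i = -10, j = 5

Step 4: Verify.
2*(-10) + 5*(5) = 5 = 5 ✓

i = -10, j = 5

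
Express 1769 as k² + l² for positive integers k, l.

We need to find integers k, l > 0 such that k² + l² = 1769.
Trying k = 13: l² = 1769 - 13² = 1769 - 169 = 1600
l = 40
Check: 13² + 40² = 169 + 1600 = 1769 ✓

1769 = 13² + 40²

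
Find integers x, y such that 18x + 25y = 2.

Step 1: Check solvability.
gcd(18, 25) = 1
Since 1 divides 2, solutions exist.

Step 2: Apply extended Euclidean algorithm to find gcd.
We find integers such that 18*x0 + 25*y0 = 1

Step 3: Scale the particular solution.
Multiply by 2/1 = 2:
x = 14, y = -10

Step 4: Verify.
18*(14) + 25*(-10) = 2 = 2 ✓

x = 14, y = -10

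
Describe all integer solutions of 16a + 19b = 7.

Step 1: Compute gcd(16, 19) = 1.
Since 1 divides 7, solutions exist.

Step 2: Find a particular solution using extended Euclidean algorithm.
We get a₀ = 42, b₀ = -35.
Check: 16*42 + 19*-35 = 7 = 7 ✓

Step 3: Write the general solution.
a = 42 + (19/1)t = 42 + 19t
b = -35 - (16/1)t = -35 - 16t
for any integer t.

a = 42 + 19t, b = -35 - 16t for integer t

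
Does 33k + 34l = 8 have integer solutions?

Step 1: Compute gcd(33, 34).
gcd(33, 34) = 1

Step 2: Check divisibility.
Does 1 divide 8? 8 = 1 x 8, so yes.

By the theorem on linear Diophantine equations, 33k + 34l = 8 has integer solutions if and only if gcd(33, 34) divides 8. Since 1 | 8, solutions exist.

Yes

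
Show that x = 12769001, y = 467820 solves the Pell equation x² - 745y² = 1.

Compute x² = 12769001² = 163047386538001
Compute 745y² = 745·467820² = 745·218855552400 = 163047386538000
x² - 745y² = 163047386538001 - 163047386538000 = 1
Since this equals 1, (12769001, 467820) is a solution.

Yes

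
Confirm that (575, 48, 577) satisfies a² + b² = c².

Compute a² + b² = 575² + 48² = 330625 + 2304 = 332929
Compute c² = 577² = 332929
Since 332929 = 332929, confirmed.

Yes, it is a Pythagorean triple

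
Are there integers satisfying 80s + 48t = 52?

Step 1: Compute gcd(80, 48).
gcd(80, 48) = 16

Step 2: Check divisibility.
Does 16 divide 52? 52 = 16 x 3 + 4, so no.

By the theorem on linear Diophantine equations, 80s + 48t = 52 has integer solutions if and only if gcd(80, 48) divides 52. Since 16 does not divide 52, no solutions exist.

No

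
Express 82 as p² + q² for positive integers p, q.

We need to find integers p, q > 0 such that p² + q² = 82.
Trying p = 1: q² = 82 - 1² = 82 - 1 = 81
q = 9
Check: 1² + 9² = 1 + 81 = 82 ✓

82 = 1² + 9²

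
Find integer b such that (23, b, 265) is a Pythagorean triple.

b² = c² - a² = 265² - 23² = 70225 - 529 = 69696
b = sqrt(69696) = 264

264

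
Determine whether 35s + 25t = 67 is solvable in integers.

Step 1: Compute gcd(35, 25).
gcd(35, 25) = 5

Step 2: Check divisibility.
Does 5 divide 67? 67 = 5 x 13 + 2, so no.

By the theorem on linear Diophantine equations, 35s + 25t = 67 has integer solutions if and only if gcd(35, 25) divides 67. Since 5 does not divide 67, no solutions exist.

No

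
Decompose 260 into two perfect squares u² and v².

We need to find integers u, v > 0 such that u² + v² = 260.
Trying u = 2: v² = 260 - 2² = 260 - 4 = 256
v = 16
Check: 2² + 16² = 4 + 256 = 260 ✓

260 = 2² + 16²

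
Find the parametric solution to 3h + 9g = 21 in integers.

Step 1: Compute gcd(3, 9) = 3.
Since 3 divides 21, solutions exist.

Step 2: Find a particular solution using extended Euclidean algorithm.
We get h₀ = 7, g₀ = 0.
Check: 3*7 + 9*0 = 21 = 21 ✓

Step 3: Write the general solution.
h = 7 + (9/3)t = 7 + 3t
g = 0 - (3/3)t = 0 - 1t
for any integer t.

h = 7 + 3t, g = 0 - 1t for integer t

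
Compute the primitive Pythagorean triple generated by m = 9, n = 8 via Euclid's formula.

a = m² - n² = 81 - 64 = 17
b = 2mn = 2·9·8 = 144
c = m² + n² = 81 + 64 = 145
Verify: 17² + 144² = 289 + 20736 = 21025 = 145² ✓

(17, 144, 145)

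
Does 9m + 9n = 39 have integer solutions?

Step 1: Compute gcd(9, 9).
gcd(9, 9) = 9

Step 2: Check divisibility.
Does 9 divide 39? 39 = 9 x 4 + 3, so no.

By the theorem on linear Diophantine equations, 9m + 9n = 39 has integer solutions if and only if gcd(9, 9) divides 39. Since 9 does not divide 39, no solutions exist.

No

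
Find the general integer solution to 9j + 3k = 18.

Step 1: Compute gcd(9, 3) = 3.
Since 3 divides 18, solutions exist.

Step 2: Find a particular solution using extended Euclidean algorithm.
We get j₀ = 0, k₀ = 6.
Check: 9*0 + 3*6 = 18 = 18 ✓

Step 3: Write the general solution.
j = 0 + (3/3)t = 0 + 1t
k = 6 - (9/3)t = 6 - 3t
for any integer t.

j = 0 + 1t, k = 6 - 3t for integer t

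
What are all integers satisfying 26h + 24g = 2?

Step 1: Compute gcd(26, 24) = 2.
Since 2 divides 2, solutions exist.

Step 2: Find a particular solution using extended Euclidean algorithm.
We get h₀ = 1, g₀ = -1.
Check: 26*1 + 24*-1 = 2 = 2 ✓

Step 3: Write the general solution.
h = 1 + (24/2)t = 1 + 12t
g = -1 - (26/2)t = -1 - 13t
for any integer t.

h = 1 + 12t, g = -1 - 13t for integer t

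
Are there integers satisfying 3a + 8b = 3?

Step 1: Compute gcd(3, 8).
gcd(3, 8) = 1

Step 2: Check divisibility.
Does 1 divide 3? 3 = 1 x 3, so yes.

By the theorem on linear Diophantine equations, 3a + 8b = 3 has integer solutions if and only if gcd(3, 8) divides 3. Since 1 | 3, solutions exist.

Yes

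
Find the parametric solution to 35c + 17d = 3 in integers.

Step 1: Compute gcd(35, 17) = 1.
Since 1 divides 3, solutions exist.

Step 2: Find a particular solution using extended Euclidean algorithm.
We get c₀ = 3, d₀ = -6.
Check: 35*3 + 17*-6 = 3 = 3 ✓

Step 3: Write the general solution.
c = 3 + (17/1)t = 3 + 17t
d = -6 - (35/1)t = -6 - 35t
for any integer t.

c = 3 + 17t, d = -6 - 35t for integer t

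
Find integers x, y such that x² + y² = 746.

We need to find integers x, y > 0 such that x² + y² = 746.
Trying x = 11: y² = 746 - 11² = 746 - 121 = 625
y = 25
Check: 11² + 25² = 121 + 625 = 746 ✓

746 = 11² + 25²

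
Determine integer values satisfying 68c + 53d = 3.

Step 1: Check solvability.
gcd(68, 53) = 1
Since 1 divides 3, solutions exist.

Step 2: Apply extended Euclidean algorithm to find gcd.
We find integers such that 68*x0 + 53*y0 = 1

Step 3: Scale the particular solution.
Multiply by 3/1 = 3:
c = -21, d = 27

Step 4: Verify.
68*(-21) + 53*(27) = 3 = 3 ✓

c = -21, d = 27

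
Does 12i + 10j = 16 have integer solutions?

Step 1: Compute gcd(12, 10).
gcd(12, 10) = 2

Step 2: Check divisibility.
Does 2 divide 16? 16 = 2 x 8, so yes.

By the theorem on linear Diophantine equations, 12i + 10j = 16 has integer solutions if and only if gcd(12, 10) divides 16. Since 2 | 16, solutions exist.

Yes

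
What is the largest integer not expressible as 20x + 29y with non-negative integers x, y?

For two coprime denominations a and b, the Frobenius number (largest value not representable as a non-negative combination) is ab - a - b.
Here gcd(20, 29) = 1, so they are coprime.
F(20, 29) = 20·29 - 20 - 29 = 580 - 49 = 531

531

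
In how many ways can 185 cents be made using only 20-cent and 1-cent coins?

We need non-negative integers (x, y) with 20x + 1y = 185.
For each x from 0 to 9, check if (185 - 20x) is a non-negative multiple of 1.
Solutions (x, y): (0,185), (1,165), (2,145), (3,125), ...
Count: 10

10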